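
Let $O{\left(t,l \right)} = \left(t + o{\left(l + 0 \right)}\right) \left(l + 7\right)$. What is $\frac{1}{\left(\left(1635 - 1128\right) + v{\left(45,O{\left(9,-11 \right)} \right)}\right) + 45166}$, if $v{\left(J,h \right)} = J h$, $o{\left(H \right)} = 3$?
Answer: $\frac{1}{43513} \approx 2.2982 \cdot 10^{-5}$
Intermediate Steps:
$O{\left(t,l \right)} = \left(3 + t\right) \left(7 + l\right)$ ($O{\left(t,l \right)} = \left(t + 3\right) \left(l + 7\right) = \left(3 + t\right) \left(7 + l\right)$)
$\frac{1}{\left(\left(1635 - 1128\right) + v{\left(45,O{\left(9,-11 \right)} \right)}\right) + 45166} = \frac{1}{\left(\left(1635 - 1128\right) + 45 \left(21 + 3 \left(-11\right) + 7 \cdot 9 - 99\right)\right) + 45166} = \frac{1}{\left(507 + 45 \left(21 - 33 + 63 - 99\right)\right) + 45166} = \frac{1}{\left(507 + 45 \left(-48\right)\right) + 45166} = \frac{1}{\left(507 - 2160\right) + 45166} = \frac{1}{-1653 + 45166} = \frac{1}{43513}$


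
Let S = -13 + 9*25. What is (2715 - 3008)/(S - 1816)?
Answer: 293/1604 ≈ 0.18267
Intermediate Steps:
S = 212 (S = -13 + 225 = 212)
(2715 - 3008)/(S - 1816) = (2715 - 3008)/(212 - 1816) = -293/(-1604) = -293*(-1/1604) = 293/1604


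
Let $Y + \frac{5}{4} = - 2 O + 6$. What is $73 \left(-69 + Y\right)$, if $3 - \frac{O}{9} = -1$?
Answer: $- \frac{39785}{4} \approx -9946.3$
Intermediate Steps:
$O = 36$ ($O = 27 - -9 = 27 + 9 = 36$)
$Y = - \frac{269}{4}$ ($Y = - \frac{5}{4} + \left(\left(-2\right) 36 + 6\right) = - \frac{5}{4} + \left(-72 + 6\right) = - \frac{5}{4} - 66 = - \frac{269}{4} \approx -67.25$)
$73 \left(-69 + Y\right) = 73 \left(-69 - \frac{269}{4}\right) = 73 \left(- \frac{545}{4}\right) = - \frac{39785}{4}$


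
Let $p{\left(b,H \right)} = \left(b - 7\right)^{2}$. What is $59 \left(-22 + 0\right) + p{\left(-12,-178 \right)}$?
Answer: $-937$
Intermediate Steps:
$p{\left(b,H \right)} = \left(-7 + b\right)^{2}$
$59 \left(-22 + 0\right) + p{\left(-12,-178 \right)} = 59 \left(-22 + 0\right) + \left(-7 - 12\right)^{2} = 59 \left(-22\right) + \left(-19\right)^{2} = -1298 + 361 = -937$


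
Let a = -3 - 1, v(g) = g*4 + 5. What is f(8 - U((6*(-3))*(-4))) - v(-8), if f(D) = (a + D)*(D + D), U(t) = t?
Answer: 8731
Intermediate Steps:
v(g) = 5 + 4*g (v(g) = 4*g + 5 = 5 + 4*g)
a = -4
f(D) = 2*D*(-4 + D) (f(D) = (-4 + D)*(D + D) = (-4 + D)*(2*D) = 2*D*(-4 + D))
f(8 - U((6*(-3))*(-4))) - v(-8) = 2*(8 - 6*(-3)*(-4))*(-4 + (8 - 6*(-3)*(-4))) - (5 + 4*(-8)) = 2*(8 - (-18)*(-4))*(-4 + (8 - (-18)*(-4))) - (5 - 32) = 2*(8 - 1*72)*(-4 + (8 - 1*72)) - 1*(-27) = 2*(8 - 72)*(-4 + (8 - 72)) + 27 = 2*(-64)*(-4 - 64) + 27 = 2*(-64)*(-68) + 27 = 8704 + 27 = 8731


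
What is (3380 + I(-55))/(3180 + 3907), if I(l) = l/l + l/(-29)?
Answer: 98104/205523 ≈ 0.47734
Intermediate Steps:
I(l) = 1 - l/29 (I(l) = 1 + l*(-1/29) = 1 - l/29)
(3380 + I(-55))/(3180 + 3907) = (3380 + (1 - 1/29*(-55)))/(3180 + 3907) = (3380 + (1 + 55/29))/7087 = (3380 + 84/29)*(1/7087) = (98104/29)*(1/7087) = 98104/205523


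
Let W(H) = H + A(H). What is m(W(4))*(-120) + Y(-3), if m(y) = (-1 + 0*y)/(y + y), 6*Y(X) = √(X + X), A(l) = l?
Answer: 15/2 + I*√6/6 ≈ 7.5 + 0.40825*I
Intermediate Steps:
W(H) = 2*H (W(H) = H + H = 2*H)
Y(X) = √2*√X/6 (Y(X) = √(X + X)/6 = √(2*X)/6 = (√2*√X)/6 = √2*√X/6)
m(y) = -1/(2*y) (m(y) = (-1 + 0)/((2*y)) = -1/(2*y))
m(W(4))*(-120) + Y(-3) = -1/(2*(2*4))*(-120) + √2*√(-3)/6 = -½/8*(-120) + √2*(I*√3)/6 = -½*⅛*(-120) + I*√6/6 = -1/16*(-120) + I*√6/6 = 15/2 + I*√6/6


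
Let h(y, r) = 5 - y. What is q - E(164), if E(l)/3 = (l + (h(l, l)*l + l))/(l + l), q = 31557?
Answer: 63585/2 ≈ 31793.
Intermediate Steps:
E(l) = 3*(2*l + l*(5 - l))/(2*l) (E(l) = 3*((l + ((5 - l)*l + l))/(l + l)) = 3*((l + (l*(5 - l) + l))/((2*l))) = 3*((l + (l + l*(5 - l)))*(1/(2*l))) = 3*((2*l + l*(5 - l))*(1/(2*l))) = 3*((2*l + l*(5 - l))/(2*l)) = 3*(2*l + l*(5 - l))/(2*l))
q - E(164) = 31557 - (21/2 - 3/2*164) = 31557 - (21/2 - 246) = 31557 - 1*(-471/2) = 31557 + 471/2 = 63585/2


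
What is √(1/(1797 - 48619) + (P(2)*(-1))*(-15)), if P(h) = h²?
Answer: √131537934218/46822 ≈ 7.7460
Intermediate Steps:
√(1/(1797 - 48619) + (P(2)*(-1))*(-15)) = √(1/(1797 - 48619) + (2²*(-1))*(-15)) = √(1/(-46822) + (4*(-1))*(-15)) = √(-1/46822 - 4*(-15)) = √(-1/46822 + 60) = √(2809319/46822) = √131537934218/46822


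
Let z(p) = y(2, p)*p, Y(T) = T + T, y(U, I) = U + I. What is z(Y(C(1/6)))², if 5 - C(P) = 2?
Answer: 2304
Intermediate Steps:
C(P) = 3 (C(P) = 5 - 1*2 = 5 - 2 = 3)
y(U, I) = I + U
Y(T) = 2*T
z(p) = p*(2 + p) (z(p) = (p + 2)*p = (2 + p)*p = p*(2 + p))
z(Y(C(1/6)))² = ((2*3)*(2 + 2*3))² = (6*(2 + 6))² = (6*8)² = 48² = 2304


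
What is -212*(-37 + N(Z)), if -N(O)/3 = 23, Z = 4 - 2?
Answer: 22472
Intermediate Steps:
Z = 2
N(O) = -69 (N(O) = -3*23 = -69)
-212*(-37 + N(Z)) = -212*(-37 - 69) = -212*(-106) = 22472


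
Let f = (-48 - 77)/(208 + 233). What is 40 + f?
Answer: 17515/441 ≈ 39.717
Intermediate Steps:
f = -125/441 ≈ -0.28345
40 + f = 40 - 125/441 = 17515/441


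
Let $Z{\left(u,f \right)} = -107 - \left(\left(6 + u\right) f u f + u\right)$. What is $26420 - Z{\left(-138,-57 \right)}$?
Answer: $59210173$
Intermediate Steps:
$Z{\left(u,f \right)} = -107 - u - u f^{2} \left(6 + u\right)$ ($Z{\left(u,f \right)} = -107 - \left(f \left(6 + u\right) u f + u\right) = -107 - \left(f u \left(6 + u\right) f + u\right) = -107 - \left(u f^{2} \left(6 + u\right) + u\right) = -107 - \left(u + u f^{2} \left(6 + u\right)\right) = -107 - u - u f^{2} \left(6 + u\right)$)
$26420 - Z{\left(-138,-57 \right)} = 26420 - \left(-107 - -138 - \left(-57\right)^{2} \left(-138\right)^{2} - - 828 \left(-57\right)^{2}\right) = 26420 - \left(-107 + 138 - 3249 \cdot 19044 - \left(-828\right) 3249\right) = 26420 - \left(-107 + 138 - 61873956 + 2690172\right) = 26420 - -59183753 = 26420 + 59183753 = 59210173$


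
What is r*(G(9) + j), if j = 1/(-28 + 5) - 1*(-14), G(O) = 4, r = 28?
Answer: 11564/23 ≈ 502.78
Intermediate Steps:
j = 321/23 (j = 1/(-23) + 14 = -1/23 + 14 = 321/23 ≈ 13.957)
r*(G(9) + j) = 28*(4 + 321/23) = 28*(413/23) = 11564/23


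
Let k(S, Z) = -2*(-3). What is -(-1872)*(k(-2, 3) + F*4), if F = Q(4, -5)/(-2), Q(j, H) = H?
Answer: 29952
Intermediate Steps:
k(S, Z) = 6
F = 5/2 (F = -5/(-2) = -5*(-½) = 5/2 ≈ 2.5000)
-(-1872)*(k(-2, 3) + F*4) = -(-1872)*(6 + (5/2)*4) = -(-1872)*(6 + 10) = -(-1872)*16 = -144*(-208) = 29952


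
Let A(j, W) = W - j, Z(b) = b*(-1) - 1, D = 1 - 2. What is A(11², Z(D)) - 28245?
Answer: -28366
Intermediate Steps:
D = -1
Z(b) = -1 - b (Z(b) = -b - 1 = -1 - b)
A(11², Z(D)) - 28245 = ((-1 - 1*(-1)) - 1*11²) - 28245 = ((-1 + 1) - 1*121) - 28245 = (0 - 121) - 28245 = -121 - 28245 = -28366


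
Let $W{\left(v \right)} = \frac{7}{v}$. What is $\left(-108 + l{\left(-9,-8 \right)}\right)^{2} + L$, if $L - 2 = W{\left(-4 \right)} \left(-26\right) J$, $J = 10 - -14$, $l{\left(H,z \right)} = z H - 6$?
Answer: $2858$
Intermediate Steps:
$l{\left(H,z \right)} = -6 + H z$ ($l{\left(H,z \right)} = H z - 6 = -6 + H z$)
$J = 24$ ($J = 10 + 14 = 24$)
$L = 1094$ ($L = 2 + \frac{7}{-4} \left(-26\right) 24 = 2 + 7 \left(- \frac{1}{4}\right) \left(-26\right) 24 = 2 + \left(- \frac{7}{4}\right) \left(-26\right) 24 = 2 + \frac{91}{2} \cdot 24 = 2 + 1092 = 1094$)
$\left(-108 + l{\left(-9,-8 \right)}\right)^{2} + L = \left(-108 - -66\right)^{2} + 1094 = \left(-108 + \left(-6 + 72\right)\right)^{2} + 1094 = \left(-108 + 66\right)^{2} + 1094 = \left(-42\right)^{2} + 1094 = 1764 + 1094 = 2858$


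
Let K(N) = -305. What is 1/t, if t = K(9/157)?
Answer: -1/305 ≈ -0.0032787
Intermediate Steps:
t = -305
1/t = 1/(-305) = -1/305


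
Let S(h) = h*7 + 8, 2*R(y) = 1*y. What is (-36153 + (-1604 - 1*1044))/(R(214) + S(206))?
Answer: -38801/1557 ≈ -24.920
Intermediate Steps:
R(y) = y/2 (R(y) = (1*y)/2 = y/2)
S(h) = 8 + 7*h (S(h) = 7*h + 8 = 8 + 7*h)
(-36153 + (-1604 - 1*1044))/(R(214) + S(206)) = (-36153 + (-1604 - 1*1044))/((½)*214 + (8 + 7*206)) = (-36153 + (-1604 - 1044))/(107 + (8 + 1442)) = (-36153 - 2648)/(107 + 1450) = -38801/1557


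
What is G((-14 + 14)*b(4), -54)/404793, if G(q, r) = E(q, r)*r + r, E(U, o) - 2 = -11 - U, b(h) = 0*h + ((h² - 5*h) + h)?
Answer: 48/44977 ≈ 0.0010672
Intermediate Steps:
b(h) = h² - 4*h (b(h) = 0 + (h² - 4*h) = h² - 4*h)
E(U, o) = -9 - U (E(U, o) = 2 + (-11 - U) = -9 - U)
G(q, r) = r + r*(-9 - q) (G(q, r) = (-9 - q)*r + r = r*(-9 - q) + r = r + r*(-9 - q))
G((-14 + 14)*b(4), -54)/404793 = -1*(-54)*(8 + (-14 + 14)*(4*(-4 + 4)))/404793 = -1*(-54)*(8 + 0*(4*0))*(1/404793) = -1*(-54)*(8 + 0*0)*(1/404793) = -1*(-54)*(8 + 0)*(1/404793) = -1*(-54)*8*(1/404793) = 432*(1/404793) = 48/44977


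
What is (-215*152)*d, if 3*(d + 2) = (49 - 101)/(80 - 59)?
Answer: 5817040/63 ≈ 92334.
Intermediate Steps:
d = -178/63 (d = -2 + ((49 - 101)/(80 - 59))/3 = -2 + (-52/21)/3 = -2 + (-52*1/21)/3 = -2 + (1/3)*(-52/21) = -2 - 52/63 = -178/63 ≈ -2.8254)
(-215*152)*d = -215*152*(-178/63) = -32680*(-178/63) = 5817040/63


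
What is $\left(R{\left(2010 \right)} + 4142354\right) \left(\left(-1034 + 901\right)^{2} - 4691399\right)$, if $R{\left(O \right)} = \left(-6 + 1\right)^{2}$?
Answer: $-19360278156090$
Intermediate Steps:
$R{\left(O \right)} = 25$ ($R{\left(O \right)} = \left(-5\right)^{2} = 25$)
$\left(R{\left(2010 \right)} + 4142354\right) \left(\left(-1034 + 901\right)^{2} - 4691399\right) = \left(25 + 4142354\right) \left(\left(-1034 + 901\right)^{2} - 4691399\right) = 4142379 \left(\left(-133\right)^{2} - 4691399\right) = 4142379 \left(17689 - 4691399\right) = 4142379 \left(-4673710\right) = -19360278156090$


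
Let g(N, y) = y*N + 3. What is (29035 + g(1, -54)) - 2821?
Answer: 26163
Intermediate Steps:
g(N, y) = 3 + N*y (g(N, y) = N*y + 3 = 3 + N*y)
(29035 + g(1, -54)) - 2821 = (29035 + (3 + 1*(-54))) - 2821 = (29035 + (3 - 54)) - 2821 = (29035 - 51) - 2821 = 28984 - 2821 = 26163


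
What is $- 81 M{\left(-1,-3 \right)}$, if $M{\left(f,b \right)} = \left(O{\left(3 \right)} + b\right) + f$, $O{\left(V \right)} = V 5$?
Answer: $-891$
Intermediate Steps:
$O{\left(V \right)} = 5 V$
$M{\left(f,b \right)} = 15 + b + f$ ($M{\left(f,b \right)} = \left(5 \cdot 3 + b\right) + f = \left(15 + b\right) + f = 15 + b + f$)
$- 81 M{\left(-1,-3 \right)} = - 81 \left(15 - 3 - 1\right) = \left(-81\right) 11 = -891$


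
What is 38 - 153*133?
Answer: -20311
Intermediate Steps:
38 - 153*133 = 38 - 20349 = -20311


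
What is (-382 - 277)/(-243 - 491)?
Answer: 659/734 ≈ 0.89782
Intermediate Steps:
(-382 - 277)/(-243 - 491) = -659/(-734) = -659*(-1/734) = 659/734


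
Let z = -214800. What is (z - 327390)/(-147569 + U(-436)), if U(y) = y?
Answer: 3286/897 ≈ 3.6633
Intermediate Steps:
(z - 327390)/(-147569 + U(-436)) = (-214800 - 327390)/(-147569 - 436) = -542190/(-148005) = -542190*(-1/148005) = 3286/897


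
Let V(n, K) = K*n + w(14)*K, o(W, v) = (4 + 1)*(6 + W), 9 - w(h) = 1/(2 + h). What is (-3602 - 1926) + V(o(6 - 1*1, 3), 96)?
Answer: 610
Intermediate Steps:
w(h) = 9 - 1/(2 + h)
o(W, v) = 30 + 5*W (o(W, v) = 5*(6 + W) = 30 + 5*W)
V(n, K) = 143*K/16 + K*n (V(n, K) = K*n + ((17 + 9*14)/(2 + 14))*K = K*n + ((17 + 126)/16)*K = K*n + ((1/16)*143)*K = K*n + 143*K/16 = 143*K/16 + K*n)
(-3602 - 1926) + V(o(6 - 1*1, 3), 96) = (-3602 - 1926) + (1/16)*96*(143 + 16*(30 + 5*(6 - 1*1))) = -5528 + (1/16)*96*(143 + 16*(30 + 5*(6 - 1))) = -5528 + (1/16)*96*(143 + 16*(30 + 5*5)) = -5528 + (1/16)*96*(143 + 16*(30 + 25)) = -5528 + (1/16)*96*(143 + 16*55) = -5528 + (1/16)*96*(143 + 880) = -5528 + (1/16)*96*1023 = -5528 + 6138 = 610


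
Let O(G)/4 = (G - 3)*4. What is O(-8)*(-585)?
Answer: 102960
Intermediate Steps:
O(G) = -48 + 16*G (O(G) = 4*((G - 3)*4) = 4*((-3 + G)*4) = 4*(-12 + 4*G) = -48 + 16*G)
O(-8)*(-585) = (-48 + 16*(-8))*(-585) = (-48 - 128)*(-585) = -176*(-585) = 102960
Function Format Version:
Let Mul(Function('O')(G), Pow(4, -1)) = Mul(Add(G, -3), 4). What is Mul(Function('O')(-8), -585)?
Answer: 102960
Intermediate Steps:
Function('O')(G) = Add(-48, Mul(16, G)) (Function('O')(G) = Mul(4, Mul(Add(G, -3), 4)) = Mul(4, Mul(Add(-3, G), 4)) = Mul(4, Add(-12, Mul(4, G))) = Add(-48, Mul(16, G)))
Mul(Function('O')(-8), -585) = Mul(Add(-48, Mul(16, -8)), -585) = Mul(Add(-48, -128), -585) = Mul(-176, -585) = 102960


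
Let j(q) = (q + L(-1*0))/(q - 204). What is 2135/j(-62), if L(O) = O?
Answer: 283955/31 ≈ 9159.8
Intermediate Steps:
j(q) = q/(-204 + q) (j(q) = (q - 1*0)/(q - 204) = (q + 0)/(-204 + q) = q/(-204 + q))
2135/j(-62) = 2135/((-62/(-204 - 62))) = 2135/((-62/(-266))) = 2135/((-62*(-1/266))) = 2135/(31/133) = 2135*(133/31) = 283955/31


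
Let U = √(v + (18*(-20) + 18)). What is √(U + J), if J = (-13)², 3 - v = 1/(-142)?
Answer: √(3407716 + 142*I*√6835454)/142 ≈ 13.019 + 0.7071*I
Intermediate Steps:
v = 427/142 (v = 3 - 1/(-142) = 3 - 1*(-1/142) = 3 + 1/142 = 427/142 ≈ 3.0070)
J = 169
U = I*√6835454/142 (U = √(427/142 + (18*(-20) + 18)) = √(427/142 + (-360 + 18)) = √(427/142 - 342) = √(-48137/142) = I*√6835454/142 ≈ 18.412*I)
√(U + J) = √(I*√6835454/142 + 169) = √(169 + I*√6835454/142)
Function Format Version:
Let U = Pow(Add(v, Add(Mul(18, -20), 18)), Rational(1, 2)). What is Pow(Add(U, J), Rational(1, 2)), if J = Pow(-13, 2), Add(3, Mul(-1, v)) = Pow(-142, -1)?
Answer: Mul(Rational(1, 142), Pow(Add(3407716, Mul(142, I, Pow(6835454, Rational(1, 2)))), Rational(1, 2))) ≈ Add(13.019, Mul(0.70710, I))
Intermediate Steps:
v = Rational(427, 142) (v = Add(3, Mul(-1, Pow(-142, -1))) = Add(3, Mul(-1, Rational(-1, 142))) = Add(3, Rational(1, 142)) = Rational(427, 142) ≈ 3.0070)
J = 169
U = Mul(Rational(1, 142), I, Pow(6835454, Rational(1, 2))) (U = Pow(Add(Rational(427, 142), Add(Mul(18, -20), 18)), Rational(1, 2)) = Pow(Add(Rational(427, 142), Add(-360, 18)), Rational(1, 2)) = Pow(Add(Rational(427, 142), -342), Rational(1, 2)) = Pow(Rational(-48137, 142), Rational(1, 2)) = Mul(Rational(1, 142), I, Pow(6835454, Rational(1, 2))) ≈ Mul(18.412, I))
Pow(Add(U, J), Rational(1, 2)) = Pow(Add(Mul(Rational(1, 142), I, Pow(6835454, Rational(1, 2))), 169), Rational(1, 2)) = Pow(Add(169, Mul(Rational(1, 142), I, Pow(6835454, Rational(1, 2)))), Rational(1, 2))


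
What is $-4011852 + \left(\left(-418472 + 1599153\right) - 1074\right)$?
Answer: $-2832245$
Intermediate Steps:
$-4011852 + \left(\left(-418472 + 1599153\right) - 1074\right) = -4011852 + \left(1180681 - 1074\right) = -4011852 + 1179607 = -2832245$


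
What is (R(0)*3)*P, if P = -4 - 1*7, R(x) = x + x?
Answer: 0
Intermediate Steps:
R(x) = 2*x
P = -11 (P = -4 - 7 = -11)
(R(0)*3)*P = ((2*0)*3)*(-11) = (0*3)*(-11) = 0*(-11) = 0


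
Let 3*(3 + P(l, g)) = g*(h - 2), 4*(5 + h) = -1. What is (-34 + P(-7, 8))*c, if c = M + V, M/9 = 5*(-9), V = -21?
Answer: 23998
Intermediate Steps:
h = -21/4 (h = -5 + (¼)*(-1) = -5 - ¼ = -21/4 ≈ -5.2500)
M = -405 (M = 9*(5*(-9)) = 9*(-45) = -405)
P(l, g) = -3 - 29*g/12 (P(l, g) = -3 + (g*(-21/4 - 2))/3 = -3 + (g*(-29/4))/3 = -3 + (-29*g/4)/3 = -3 - 29*g/12)
c = -426 (c = -405 - 21 = -426)
(-34 + P(-7, 8))*c = (-34 + (-3 - 29/12*8))*(-426) = (-34 + (-3 - 58/3))*(-426) = (-34 - 67/3)*(-426) = -169/3*(-426) = 23998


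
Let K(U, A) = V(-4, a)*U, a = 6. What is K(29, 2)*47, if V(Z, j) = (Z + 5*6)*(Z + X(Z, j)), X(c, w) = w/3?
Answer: -70876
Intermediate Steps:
X(c, w) = w/3 (X(c, w) = w*(1/3) = w/3)
V(Z, j) = (30 + Z)*(Z + j/3) (V(Z, j) = (Z + 5*6)*(Z + j/3) = (Z + 30)*(Z + j/3) = (30 + Z)*(Z + j/3))
K(U, A) = -52*U (K(U, A) = ((-4)**2 + 10*6 + 30*(-4) + (1/3)*(-4)*6)*U = (16 + 60 - 120 - 8)*U = -52*U)
K(29, 2)*47 = -52*29*47 = -1508*47 = -70876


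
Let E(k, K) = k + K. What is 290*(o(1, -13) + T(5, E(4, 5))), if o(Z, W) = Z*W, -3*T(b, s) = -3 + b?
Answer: -11890/3 ≈ -3963.3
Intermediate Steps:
E(k, K) = K + k
T(b, s) = 1 - b/3 (T(b, s) = -(-3 + b)/3 = 1 - b/3)
o(Z, W) = W*Z
290*(o(1, -13) + T(5, E(4, 5))) = 290*(-13*1 + (1 - 1/3*5)) = 290*(-13 + (1 - 5/3)) = 290*(-13 - 2/3) = 290*(-41/3) = -11890/3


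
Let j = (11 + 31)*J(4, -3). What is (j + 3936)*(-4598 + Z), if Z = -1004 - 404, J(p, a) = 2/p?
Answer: -23765742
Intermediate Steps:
Z = -1408
j = 21 (j = (11 + 31)*(2/4) = 42*(2*(¼)) = 42*(½) = 21)
(j + 3936)*(-4598 + Z) = (21 + 3936)*(-4598 - 1408) = 3957*(-6006) = -23765742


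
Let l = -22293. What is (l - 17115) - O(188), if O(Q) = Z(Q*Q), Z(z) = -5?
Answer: -39403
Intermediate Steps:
O(Q) = -5
(l - 17115) - O(188) = (-22293 - 17115) - 1*(-5) = -39408 + 5 = -39403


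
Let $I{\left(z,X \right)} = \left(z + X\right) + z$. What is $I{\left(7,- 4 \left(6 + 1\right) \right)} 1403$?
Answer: $-19642$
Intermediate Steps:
$I{\left(z,X \right)} = X + 2 z$ ($I{\left(z,X \right)} = \left(X + z\right) + z = X + 2 z$)
$I{\left(7,- 4 \left(6 + 1\right) \right)} 1403 = \left(- 4 \left(6 + 1\right) + 2 \cdot 7\right) 1403 = \left(\left(-4\right) 7 + 14\right) 1403 = \left(-28 + 14\right) 1403 = \left(-14\right) 1403 = -19642$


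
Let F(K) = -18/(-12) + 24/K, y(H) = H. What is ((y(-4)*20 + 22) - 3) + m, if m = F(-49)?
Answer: -5879/98 ≈ -59.990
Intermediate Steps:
F(K) = 3/2 + 24/K (F(K) = -18*(-1/12) + 24/K = 3/2 + 24/K)
m = 99/98 (m = 3/2 + 24/(-49) = 3/2 + 24*(-1/49) = 3/2 - 24/49 = 99/98 ≈ 1.0102)
((y(-4)*20 + 22) - 3) + m = ((-4*20 + 22) - 3) + 99/98 = ((-80 + 22) - 3) + 99/98 = (-58 - 3) + 99/98 = -61 + 99/98 = -5879/98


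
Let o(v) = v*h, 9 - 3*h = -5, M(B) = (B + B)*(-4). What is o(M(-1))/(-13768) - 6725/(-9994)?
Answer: 34581259/51599022 ≈ 0.67019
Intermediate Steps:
M(B) = -8*B (M(B) = (2*B)*(-4) = -8*B)
h = 14/3 (h = 3 - ⅓*(-5) = 3 + 5/3 = 14/3 ≈ 4.6667)
o(v) = 14*v/3 (o(v) = v*(14/3) = 14*v/3)
o(M(-1))/(-13768) - 6725/(-9994) = (14*(-8*(-1))/3)/(-13768) - 6725/(-9994) = ((14/3)*8)*(-1/13768) - 6725*(-1/9994) = (112/3)*(-1/13768) + 6725/9994 = -14/5163 + 6725/9994 = 34581259/51599022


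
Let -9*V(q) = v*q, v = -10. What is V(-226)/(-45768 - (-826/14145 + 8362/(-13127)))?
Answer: 34969999825/6373603408746 ≈ 0.0054867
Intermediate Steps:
V(q) = 10*q/9 (V(q) = -(-10)*q/9 = 10*q/9)
V(-226)/(-45768 - (-826/14145 + 8362/(-13127))) = ((10/9)*(-226))/(-45768 - (-826/14145 + 8362/(-13127))) = -2260/(9*(-45768 - (-826*1/14145 + 8362*(-1/13127)))) = -2260/(9*(-45768 - (-826/14145 - 8362/13127))) = -2260/(9*(-45768 - 1*(-129123392/185681415))) = -2260/(9*(-45768 + 129123392/185681415)) = -2260/(9*(-8498137878328/185681415)) = -2260/9*(-185681415/8498137878328) = 34969999825/6373603408746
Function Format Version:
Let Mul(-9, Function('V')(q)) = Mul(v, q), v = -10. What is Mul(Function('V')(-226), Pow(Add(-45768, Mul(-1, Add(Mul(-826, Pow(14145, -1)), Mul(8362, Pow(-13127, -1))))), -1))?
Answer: Rational(34969999825, 6373603408746) ≈ 0.0054867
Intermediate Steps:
Function('V')(q) = Mul(Rational(10, 9), q) (Function('V')(q) = Mul(Rational(-1, 9), Mul(-10, q)) = Mul(Rational(10, 9), q))
Mul(Function('V')(-226), Pow(Add(-45768, Mul(-1, Add(Mul(-826, Pow(14145, -1)), Mul(8362, Pow(-13127, -1))))), -1)) = Mul(Mul(Rational(10, 9), -226), Pow(Add(-45768, Mul(-1, Add(Mul(-826, Pow(14145, -1)), Mul(8362, Pow(-13127, -1))))), -1)) = Mul(Rational(-2260, 9), Pow(Add(-45768, Mul(-1, Add(Mul(-826, Rational(1, 14145)), Mul(8362, Rational(-1, 13127))))), -1)) = Mul(Rational(-2260, 9), Pow(Add(-45768, Mul(-1, Add(Rational(-826, 14145), Rational(-8362, 13127)))), -1)) = Mul(Rational(-2260, 9), Pow(Add(-45768, Mul(-1, Rational(-129123392, 185681415))), -1)) = Mul(Rational(-2260, 9), Pow(Add(-45768, Rational(129123392, 185681415)), -1)) = Mul(Rational(-2260, 9), Pow(Rational(-8498137878328, 185681415), -1)) = Mul(Rational(-2260, 9), Rational(-185681415, 8498137878328)) = Rational(34969999825, 6373603408746)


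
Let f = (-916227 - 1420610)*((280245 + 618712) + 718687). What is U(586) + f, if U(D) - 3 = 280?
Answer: -3780170351745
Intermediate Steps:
U(D) = 283 (U(D) = 3 + 280 = 283)
f = -3780170352028 (f = -2336837*(898957 + 718687) = -2336837*1617644 = -3780170352028)
U(586) + f = 283 - 3780170352028 = -3780170351745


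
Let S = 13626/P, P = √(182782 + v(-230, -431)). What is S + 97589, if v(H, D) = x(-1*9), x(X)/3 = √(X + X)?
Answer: 97589 + 13626/√(182782 + 9*I*√2) ≈ 97621.0 - 0.0011097*I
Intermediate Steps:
x(X) = 3*√2*√X (x(X) = 3*√(X + X) = 3*√(2*X) = 3*(√2*√X) = 3*√2*√X)
v(H, D) = 9*I*√2 (v(H, D) = 3*√2*√(-1*9) = 3*√2*√(-9) = 3*√2*(3*I) = 9*I*√2)
P = √(182782 + 9*I*√2) ≈ 427.53 + 0.015*I
S = 13626/√(182782 + 9*I*√2) (S = 13626/(√(182782 + 9*I*√2)) = 13626/√(182782 + 9*I*√2) ≈ 31.871 - 0.0011097*I)
S + 97589 = 13626/√(182782 + 9*I*√2) + 97589 = 97589 + 13626/√(182782 + 9*I*√2)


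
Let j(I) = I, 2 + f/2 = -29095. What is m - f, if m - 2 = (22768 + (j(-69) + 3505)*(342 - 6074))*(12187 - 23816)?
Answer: 228770211732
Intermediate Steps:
f = -58194 (f = -4 + 2*(-29095) = -4 - 58190 = -58194)
m = 228770153538 (m = 2 + (22768 + (-69 + 3505)*(342 - 6074))*(12187 - 23816) = 2 + (22768 + 3436*(-5732))*(-11629) = 2 + (22768 - 19695152)*(-11629) = 2 - 19672384*(-11629) = 2 + 228770153536 = 228770153538)
m - f = 228770153538 - 1*(-58194) = 228770153538 + 58194 = 228770211732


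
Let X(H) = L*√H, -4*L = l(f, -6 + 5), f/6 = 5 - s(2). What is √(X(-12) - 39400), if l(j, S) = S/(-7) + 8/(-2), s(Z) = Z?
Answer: √(-7722400 + 378*I*√3)/14 ≈ 0.0084143 + 198.49*I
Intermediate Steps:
f = 18 (f = 6*(5 - 1*2) = 6*(5 - 2) = 6*3 = 18)
l(j, S) = -4 - S/7 (l(j, S) = S*(-⅐) + 8*(-½) = -S/7 - 4 = -4 - S/7)
L = 27/28 (L = -(-4 - (-6 + 5)/7)/4 = -(-4 - ⅐*(-1))/4 = -(-4 + ⅐)/4 = -¼*(-27/7) = 27/28 ≈ 0.96429)
X(H) = 27*√H/28
√(X(-12) - 39400) = √(27*√(-12)/28 - 39400) = √(27*(2*I*√3)/28 - 39400) = √(27*I*√3/14 - 39400) = √(-39400 + 27*I*√3/14)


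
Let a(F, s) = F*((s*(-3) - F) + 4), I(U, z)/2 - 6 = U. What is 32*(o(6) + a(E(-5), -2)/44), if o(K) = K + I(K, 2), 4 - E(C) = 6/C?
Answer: 268992/275 ≈ 978.15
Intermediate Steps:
I(U, z) = 12 + 2*U
E(C) = 4 - 6/C
a(F, s) = F*(4 - F - 3*s) (a(F, s) = F*((-3*s - F) + 4) = F*((-F - 3*s) + 4) = F*(4 - F - 3*s))
o(K) = 12 + 3*K (o(K) = K + (12 + 2*K) = 12 + 3*K)
32*(o(6) + a(E(-5), -2)/44) = 32*((12 + 3*6) + ((4 - 6/(-5))*(4 - (4 - 6/(-5)) - 3*(-2)))/44) = 32*((12 + 18) + ((4 - 6*(-⅕))*(4 - (4 - 6*(-⅕)) + 6))*(1/44)) = 32*(30 + ((4 + 6/5)*(4 - (4 + 6/5) + 6))*(1/44)) = 32*(30 + (26*(4 - 1*26/5 + 6)/5)*(1/44)) = 32*(30 + (26*(4 - 26/5 + 6)/5)*(1/44)) = 32*(30 + ((26/5)*(24/5))*(1/44)) = 32*(30 + (624/25)*(1/44)) = 32*(30 + 156/275) = 32*(8406/275) = 268992/275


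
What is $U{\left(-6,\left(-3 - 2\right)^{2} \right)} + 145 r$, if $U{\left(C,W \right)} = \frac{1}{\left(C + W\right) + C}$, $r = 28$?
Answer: $\frac{52781}{13} \approx 4060.1$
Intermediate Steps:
$U{\left(C,W \right)} = \frac{1}{W + 2 C}$
$U{\left(-6,\left(-3 - 2\right)^{2} \right)} + 145 r = \frac{1}{\left(-3 - 2\right)^{2} + 2 \left(-6\right)} + 145 \cdot 28 = \frac{1}{\left(-5\right)^{2} - 12} + 4060 = \frac{1}{25 - 12} + 4060 = \frac{1}{13} + 4060 = \frac{52781}{13}$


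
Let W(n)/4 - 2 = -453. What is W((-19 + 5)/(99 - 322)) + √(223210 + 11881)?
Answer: -1804 + √235091 ≈ -1319.1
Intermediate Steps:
W(n) = -1804 (W(n) = 8 + 4*(-453) = 8 - 1812 = -1804)
W((-19 + 5)/(99 - 322)) + √(223210 + 11881) = -1804 + √(223210 + 11881) = -1804 + √235091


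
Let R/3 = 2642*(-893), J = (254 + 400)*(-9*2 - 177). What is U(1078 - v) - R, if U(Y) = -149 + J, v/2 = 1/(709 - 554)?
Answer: 6950239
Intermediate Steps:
J = -127530 (J = 654*(-18 - 177) = 654*(-195) = -127530)
v = 2/155 (v = 2/(709 - 554) = 2/155 ≈ 0.012903)
U(Y) = -127679 (U(Y) = -149 - 127530 = -127679)
R = -7077918 (R = 3*(2642*(-893)) = 3*(-2359306) = -7077918)
U(1078 - v) - R = -127679 - 1*(-7077918) = -127679 + 7077918 = 6950239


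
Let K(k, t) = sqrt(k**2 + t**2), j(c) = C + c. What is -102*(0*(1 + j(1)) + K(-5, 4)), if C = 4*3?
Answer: -102*sqrt(41) ≈ -653.12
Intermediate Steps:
C = 12
j(c) = 12 + c
-102*(0*(1 + j(1)) + K(-5, 4)) = -102*(0*(1 + (12 + 1)) + sqrt((-5)**2 + 4**2)) = -102*(0*(1 + 13) + sqrt(25 + 16)) = -102*(0*14 + sqrt(41)) = -102*(0 + sqrt(41)) = -102*sqrt(41)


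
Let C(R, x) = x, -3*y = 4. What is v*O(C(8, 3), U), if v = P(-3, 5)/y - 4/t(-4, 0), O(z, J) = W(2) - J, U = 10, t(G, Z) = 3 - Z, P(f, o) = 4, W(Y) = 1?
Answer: 39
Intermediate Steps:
y = -4/3 (y = -1/3*4 = -4/3 ≈ -1.3333)
O(z, J) = 1 - J
v = -13/3 (v = 4/(-4/3) - 4/(3 - 1*0) = 4*(-3/4) - 4/(3 + 0) = -3 - 4/3 = -13/3 ≈ -4.3333)
v*O(C(8, 3), U) = -13*(1 - 1*10)/3 = -13*(1 - 10)/3 = -13/3*(-9) = 39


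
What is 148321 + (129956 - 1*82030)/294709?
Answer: 43711581515/294709 ≈ 1.4832e+5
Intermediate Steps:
148321 + (129956 - 1*82030)/294709 = 148321 + (129956 - 82030)*(1/294709) = 148321 + 47926*(1/294709) = 148321 + 47926/294709 = 43711581515/294709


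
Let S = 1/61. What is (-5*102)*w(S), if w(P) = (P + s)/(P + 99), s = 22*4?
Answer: -273819/604 ≈ -453.34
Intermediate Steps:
s = 88
S = 1/61 ≈ 0.016393
w(P) = (88 + P)/(99 + P) (w(P) = (P + 88)/(P + 99) = (88 + P)/(99 + P))
(-5*102)*w(S) = (-5*102)*((88 + 1/61)/(99 + 1/61)) = -510*5369/(6040/61*61) = -3111*5369/(604*61) = -510*5369/6040 = -273819/604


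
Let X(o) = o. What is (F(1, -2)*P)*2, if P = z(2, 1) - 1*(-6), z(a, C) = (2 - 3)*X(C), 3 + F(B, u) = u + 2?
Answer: -30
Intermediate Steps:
F(B, u) = -1 + u (F(B, u) = -3 + (u + 2) = -3 + (2 + u) = -1 + u)
z(a, C) = -C (z(a, C) = (2 - 3)*C = -C)
P = 5 (P = -1*1 - 1*(-6) = -1 + 6 = 5)
(F(1, -2)*P)*2 = ((-1 - 2)*5)*2 = -3*5*2 = -15*2 = -30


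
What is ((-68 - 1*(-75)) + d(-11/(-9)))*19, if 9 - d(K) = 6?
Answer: 190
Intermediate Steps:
d(K) = 3 (d(K) = 9 - 1*6 = 9 - 6 = 3)
((-68 - 1*(-75)) + d(-11/(-9)))*19 = ((-68 - 1*(-75)) + 3)*19 = ((-68 + 75) + 3)*19 = (7 + 3)*19 = 10*19 = 190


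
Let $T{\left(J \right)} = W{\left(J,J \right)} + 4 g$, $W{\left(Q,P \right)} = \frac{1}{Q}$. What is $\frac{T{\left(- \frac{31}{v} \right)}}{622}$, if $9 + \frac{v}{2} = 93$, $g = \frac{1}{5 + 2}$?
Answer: $- \frac{526}{67487} \approx -0.0077941$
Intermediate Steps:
$g = \frac{1}{7} \approx 0.14286$
$v = 168$ ($v = -18 + 2 \cdot 93 = -18 + 186 = 168$)
$T{\left(J \right)} = \frac{4}{7} + \frac{1}{J}$ ($T{\left(J \right)} = \frac{1}{J} + 4 \cdot \frac{1}{7} = \frac{1}{J} + \frac{4}{7} = \frac{4}{7} + \frac{1}{J}$)
$\frac{T{\left(- \frac{31}{v} \right)}}{622} = \frac{\frac{4}{7} + \frac{1}{\left(-31\right) \frac{1}{168}}}{622} = \left(\frac{4}{7} + \frac{1}{\left(-31\right) \frac{1}{168}}\right) \frac{1}{622} = \left(\frac{4}{7} + \frac{1}{- \frac{31}{168}}\right) \frac{1}{622} = \left(\frac{4}{7} - \frac{168}{31}\right) \frac{1}{622} = \left(- \frac{1052}{217}\right) \frac{1}{622} = - \frac{526}{67487}$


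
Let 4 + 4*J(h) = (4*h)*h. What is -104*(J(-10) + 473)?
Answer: -59488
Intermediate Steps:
J(h) = -1 + h² (J(h) = -1 + ((4*h)*h)/4 = -1 + (4*h²)/4 = -1 + h²)
-104*(J(-10) + 473) = -104*((-1 + (-10)²) + 473) = -104*((-1 + 100) + 473) = -104*(99 + 473) = -104*572 = -59488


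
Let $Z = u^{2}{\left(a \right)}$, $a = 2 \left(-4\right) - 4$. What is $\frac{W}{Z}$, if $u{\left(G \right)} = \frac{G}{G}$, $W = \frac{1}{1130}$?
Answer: $\frac{1}{1130} \approx 0.00088496$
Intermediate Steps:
$a = -12$ ($a = -8 - 4 = -12$)
$W = \frac{1}{1130} \approx 0.00088496$
$u{\left(G \right)} = 1$
$Z = 1$ ($Z = 1^{2} = 1$)
$\frac{W}{Z} = \frac{1}{1130 \cdot 1} = \frac{1}{1130} \cdot 1 = \frac{1}{1130}$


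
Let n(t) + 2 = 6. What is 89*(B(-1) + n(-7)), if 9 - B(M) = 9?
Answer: 356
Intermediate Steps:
n(t) = 4 (n(t) = -2 + 6 = 4)
B(M) = 0 (B(M) = 9 - 1*9 = 9 - 9 = 0)
89*(B(-1) + n(-7)) = 89*(0 + 4) = 89*4 = 356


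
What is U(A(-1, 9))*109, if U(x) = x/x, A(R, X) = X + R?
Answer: 109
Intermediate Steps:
A(R, X) = R + X
U(x) = 1
U(A(-1, 9))*109 = 1*109 = 109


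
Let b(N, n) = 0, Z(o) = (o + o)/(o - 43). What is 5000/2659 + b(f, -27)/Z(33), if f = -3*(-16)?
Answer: 5000/2659 ≈ 1.8804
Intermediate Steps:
f = 48
Z(o) = 2*o/(-43 + o) (Z(o) = (2*o)/(-43 + o) = 2*o/(-43 + o))
5000/2659 + b(f, -27)/Z(33) = 5000/2659 + 0/((2*33/(-43 + 33))) = 5000*(1/2659) + 0/((2*33/(-10))) = 5000/2659 + 0/((2*33*(-⅒))) = 5000/2659 + 0/(-33/5) = 5000/2659 + 0*(-5/33) = 5000/2659 + 0 = 5000/2659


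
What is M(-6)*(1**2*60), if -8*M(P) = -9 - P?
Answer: 45/2 ≈ 22.500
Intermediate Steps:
M(P) = 9/8 + P/8 (M(P) = -(-9 - P)/8 = 9/8 + P/8)
M(-6)*(1**2*60) = (9/8 + (1/8)*(-6))*(1**2*60) = (9/8 - 3/4)*(1*60) = (3/8)*60 = 45/2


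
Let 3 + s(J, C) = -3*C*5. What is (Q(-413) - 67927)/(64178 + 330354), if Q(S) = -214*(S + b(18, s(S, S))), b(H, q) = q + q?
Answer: -2629721/394532 ≈ -6.6654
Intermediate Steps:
s(J, C) = -3 - 15*C (s(J, C) = -3 - 3*C*5 = -3 - 15*C)
b(H, q) = 2*q
Q(S) = 1284 + 6206*S (Q(S) = -214*(S + 2*(-3 - 15*S)) = -214*(S + (-6 - 30*S)) = -214*(-6 - 29*S) = 1284 + 6206*S)
(Q(-413) - 67927)/(64178 + 330354) = ((1284 + 6206*(-413)) - 67927)/(64178 + 330354) = ((1284 - 2563078) - 67927)/394532 = (-2561794 - 67927)*(1/394532) = -2629721*1/394532 = -2629721/394532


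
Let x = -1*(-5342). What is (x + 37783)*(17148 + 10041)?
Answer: 1172525625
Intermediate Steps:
x = 5342
(x + 37783)*(17148 + 10041) = (5342 + 37783)*(17148 + 10041) = 43125*27189 = 1172525625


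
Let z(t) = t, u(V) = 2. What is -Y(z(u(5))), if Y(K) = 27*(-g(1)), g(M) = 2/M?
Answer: 54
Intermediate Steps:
Y(K) = -54 (Y(K) = 27*(-2/1) = 27*(-2) = -54)
-Y(z(u(5))) = -1*(-54) = 54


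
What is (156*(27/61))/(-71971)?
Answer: -4212/4390231 ≈ -0.00095940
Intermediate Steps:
(156*(27/61))/(-71971) = (156*(27*(1/61)))*(-1/71971) = (156*(27/61))*(-1/71971) = (4212/61)*(-1/71971) = -4212/4390231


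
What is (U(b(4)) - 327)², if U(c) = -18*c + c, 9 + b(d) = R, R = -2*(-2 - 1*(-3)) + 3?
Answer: 36481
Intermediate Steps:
R = 1 (R = -2*(-2 + 3) + 3 = -2*1 + 3 = -2 + 3 = 1)
b(d) = -8 (b(d) = -9 + 1 = -8)
U(c) = -17*c
(U(b(4)) - 327)² = (-17*(-8) - 327)² = (136 - 327)² = (-191)² = 36481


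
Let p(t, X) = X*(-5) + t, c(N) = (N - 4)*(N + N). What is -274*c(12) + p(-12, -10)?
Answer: -52570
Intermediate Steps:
c(N) = 2*N*(-4 + N) (c(N) = (-4 + N)*(2*N) = 2*N*(-4 + N))
p(t, X) = t - 5*X (p(t, X) = -5*X + t = t - 5*X)
-274*c(12) + p(-12, -10) = -548*12*(-4 + 12) + (-12 - 5*(-10)) = -548*12*8 + (-12 + 50) = -274*192 + 38 = -52608 + 38 = -52570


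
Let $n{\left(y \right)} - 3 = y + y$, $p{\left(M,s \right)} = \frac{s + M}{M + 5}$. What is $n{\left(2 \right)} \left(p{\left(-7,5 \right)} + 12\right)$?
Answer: $91$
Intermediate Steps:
$p{\left(M,s \right)} = \frac{M + s}{5 + M}$
$n{\left(y \right)} = 3 + 2 y$ ($n{\left(y \right)} = 3 + \left(y + y\right) = 3 + 2 y$)
$n{\left(2 \right)} \left(p{\left(-7,5 \right)} + 12\right) = \left(3 + 2 \cdot 2\right) \left(\frac{-7 + 5}{5 - 7} + 12\right) = \left(3 + 4\right) \left(\frac{1}{-2} \left(-2\right) + 12\right) = 7 \left(\left(- \frac{1}{2}\right) \left(-2\right) + 12\right) = 7 \left(1 + 12\right) = 7 \cdot 13 = 91$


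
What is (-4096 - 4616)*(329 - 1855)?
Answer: 13294512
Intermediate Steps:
(-4096 - 4616)*(329 - 1855) = -8712*(-1526) = 13294512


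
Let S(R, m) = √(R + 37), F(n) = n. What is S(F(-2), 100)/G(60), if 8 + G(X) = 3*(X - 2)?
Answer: √35/166 ≈ 0.035639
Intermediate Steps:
G(X) = -14 + 3*X (G(X) = -8 + 3*(X - 2) = -8 + 3*(-2 + X) = -8 + (-6 + 3*X) = -14 + 3*X)
S(R, m) = √(37 + R)
S(F(-2), 100)/G(60) = √(37 - 2)/(-14 + 3*60) = √35/(-14 + 180) = √35/166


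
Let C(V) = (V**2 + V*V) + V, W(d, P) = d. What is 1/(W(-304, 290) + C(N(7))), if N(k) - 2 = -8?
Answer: -1/238 ≈ -0.0042017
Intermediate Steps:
N(k) = -6 (N(k) = 2 - 8 = -6)
C(V) = V + 2*V**2 (C(V) = (V**2 + V**2) + V = 2*V**2 + V = V + 2*V**2)
1/(W(-304, 290) + C(N(7))) = 1/(-304 - 6*(1 + 2*(-6))) = 1/(-304 - 6*(1 - 12)) = 1/(-304 - 6*(-11)) = 1/(-304 + 66) = 1/(-238) = -1/238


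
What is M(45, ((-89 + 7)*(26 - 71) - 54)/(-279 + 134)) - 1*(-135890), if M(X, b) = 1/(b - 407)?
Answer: 8513644245/62651 ≈ 1.3589e+5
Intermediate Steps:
M(X, b) = 1/(-407 + b)
M(45, ((-89 + 7)*(26 - 71) - 54)/(-279 + 134)) - 1*(-135890) = 1/(-407 + ((-89 + 7)*(26 - 71) - 54)/(-279 + 134)) - 1*(-135890) = 1/(-407 + (-82*(-45) - 54)/(-145)) + 135890 = 1/(-407 + (3690 - 54)*(-1/145)) + 135890 = 1/(-407 + 3636*(-1/145)) + 135890 = 1/(-407 - 3636/145) + 135890 = 1/(-62651/145) + 135890 = -145/62651 + 135890 = 8513644245/62651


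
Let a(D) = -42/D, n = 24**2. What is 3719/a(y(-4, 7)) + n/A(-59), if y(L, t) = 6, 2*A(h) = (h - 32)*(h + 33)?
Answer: -89705/169 ≈ -530.80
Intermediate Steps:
A(h) = (-32 + h)*(33 + h)/2 (A(h) = ((h - 32)*(h + 33))/2 = ((-32 + h)*(33 + h))/2 = (-32 + h)*(33 + h)/2)
n = 576
3719/a(y(-4, 7)) + n/A(-59) = 3719/((-42/6)) + 576/(-528 + (1/2)*(-59) + (1/2)*(-59)**2) = 3719/((-42*1/6)) + 576/(-528 - 59/2 + (1/2)*3481) = 3719/(-7) + 576/(-528 - 59/2 + 3481/2) = 3719*(-1/7) + 576/1183 = -3719/7 + 576*(1/1183) = -3719/7 + 576/1183 = -89705/169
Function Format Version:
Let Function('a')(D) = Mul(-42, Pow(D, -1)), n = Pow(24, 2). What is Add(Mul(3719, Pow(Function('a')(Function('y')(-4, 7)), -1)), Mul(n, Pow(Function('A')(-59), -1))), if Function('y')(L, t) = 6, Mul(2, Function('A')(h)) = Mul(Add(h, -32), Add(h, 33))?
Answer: Rational(-89705, 169) ≈ -530.80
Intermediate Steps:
Function('A')(h) = Mul(Rational(1, 2), Add(-32, h), Add(33, h)) (Function('A')(h) = Mul(Rational(1, 2), Mul(Add(h, -32), Add(h, 33))) = Mul(Rational(1, 2), Mul(Add(-32, h), Add(33, h))) = Mul(Rational(1, 2), Add(-32, h), Add(33, h)))
n = 576
Add(Mul(3719, Pow(Function('a')(Function('y')(-4, 7)), -1)), Mul(n, Pow(Function('A')(-59), -1))) = Add(Mul(3719, Pow(Mul(-42, Pow(6, -1)), -1)), Mul(576, Pow(Add(-528, Mul(Rational(1, 2), -59), Mul(Rational(1, 2), Pow(-59, 2))), -1))) = Add(Mul(3719, Pow(Mul(-42, Rational(1, 6)), -1)), Mul(576, Pow(Add(-528, Rational(-59, 2), Mul(Rational(1, 2), 3481)), -1))) = Add(Mul(3719, Pow(-7, -1)), Mul(576, Pow(Add(-528, Rational(-59, 2), Rational(3481, 2)), -1))) = Add(Mul(3719, Rational(-1, 7)), Mul(576, Pow(1183, -1))) = Add(Rational(-3719, 7), Mul(576, Rational(1, 1183))) = Add(Rational(-3719, 7), Rational(576, 1183)) = Rational(-89705, 169)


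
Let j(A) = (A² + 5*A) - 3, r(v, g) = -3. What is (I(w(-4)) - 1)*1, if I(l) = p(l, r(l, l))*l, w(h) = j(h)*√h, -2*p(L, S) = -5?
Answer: -1 - 35*I ≈ -1.0 - 35.0*I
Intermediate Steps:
j(A) = -3 + A² + 5*A
p(L, S) = 5/2 (p(L, S) = -½*(-5) = 5/2)
w(h) = √h*(-3 + h² + 5*h) (w(h) = (-3 + h² + 5*h)*√h = √h*(-3 + h² + 5*h))
I(l) = 5*l/2
(I(w(-4)) - 1)*1 = (5*(√(-4)*(-3 + (-4)² + 5*(-4)))/2 - 1)*1 = (5*((2*I)*(-3 + 16 - 20))/2 - 1)*1 = (5*((2*I)*(-7))/2 - 1)*1 = (5*(-14*I)/2 - 1)*1 = (-35*I - 1)*1 = (-1 - 35*I)*1 = -1 - 35*I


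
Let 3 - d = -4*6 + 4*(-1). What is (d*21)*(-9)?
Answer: -5859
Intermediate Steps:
d = 31 (d = 3 - (-4*6 + 4*(-1)) = 3 - (-24 - 4) = 3 - 1*(-28) = 3 + 28 = 31)
(d*21)*(-9) = (31*21)*(-9) = 651*(-9) = -5859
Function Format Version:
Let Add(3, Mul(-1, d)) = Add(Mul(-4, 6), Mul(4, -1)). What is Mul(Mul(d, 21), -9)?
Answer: -5859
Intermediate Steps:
d = 31 (d = Add(3, Mul(-1, Add(Mul(-4, 6), Mul(4, -1)))) = Add(3, Mul(-1, Add(-24, -4))) = Add(3, Mul(-1, -28)) = Add(3, 28) = 31)
Mul(Mul(d, 21), -9) = Mul(Mul(31, 21), -9) = Mul(651, -9) = -5859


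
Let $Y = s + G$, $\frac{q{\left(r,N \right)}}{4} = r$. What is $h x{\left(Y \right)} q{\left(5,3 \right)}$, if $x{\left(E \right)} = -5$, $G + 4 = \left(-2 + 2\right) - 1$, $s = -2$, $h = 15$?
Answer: $-1500$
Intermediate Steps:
$q{\left(r,N \right)} = 4 r$
$G = -5$ ($G = -4 + \left(\left(-2 + 2\right) - 1\right) = -4 + \left(0 - 1\right) = -4 - 1 = -5$)
$Y = -7$ ($Y = -2 - 5 = -7$)
$h x{\left(Y \right)} q{\left(5,3 \right)} = 15 \left(-5\right) 4 \cdot 5 = \left(-75\right) 20 = -1500$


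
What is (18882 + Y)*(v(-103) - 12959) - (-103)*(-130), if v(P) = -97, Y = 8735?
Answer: -360580942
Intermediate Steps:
(18882 + Y)*(v(-103) - 12959) - (-103)*(-130) = (18882 + 8735)*(-97 - 12959) - (-103)*(-130) = 27617*(-13056) - 1*13390 = -360567552 - 13390 = -360580942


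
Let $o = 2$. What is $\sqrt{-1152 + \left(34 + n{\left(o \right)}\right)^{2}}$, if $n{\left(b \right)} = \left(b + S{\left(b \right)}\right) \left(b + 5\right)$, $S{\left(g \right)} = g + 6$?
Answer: $8 \sqrt{151} \approx 98.306$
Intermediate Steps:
$S{\left(g \right)} = 6 + g$
$n{\left(b \right)} = \left(5 + b\right) \left(6 + 2 b\right)$ ($n{\left(b \right)} = \left(b + \left(6 + b\right)\right) \left(b + 5\right) = \left(6 + 2 b\right) \left(5 + b\right) = \left(5 + b\right) \left(6 + 2 b\right)$)
$\sqrt{-1152 + \left(34 + n{\left(o \right)}\right)^{2}} = \sqrt{-1152 + \left(34 + \left(30 + 2 \cdot 2^{2} + 16 \cdot 2\right)\right)^{2}} = \sqrt{-1152 + \left(34 + \left(30 + 2 \cdot 4 + 32\right)\right)^{2}} = \sqrt{-1152 + \left(34 + \left(30 + 8 + 32\right)\right)^{2}} = \sqrt{-1152 + \left(34 + 70\right)^{2}} = \sqrt{-1152 + 104^{2}} = \sqrt{-1152 + 10816} = \sqrt{9664} = 8 \sqrt{151}$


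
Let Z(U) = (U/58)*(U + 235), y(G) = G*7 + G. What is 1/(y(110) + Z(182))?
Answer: 29/63467 ≈ 0.00045693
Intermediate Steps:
y(G) = 8*G (y(G) = 7*G + G = 8*G)
Z(U) = U*(235 + U)/58 (Z(U) = (U*(1/58))*(235 + U) = (U/58)*(235 + U) = U*(235 + U)/58)
1/(y(110) + Z(182)) = 1/(8*110 + (1/58)*182*(235 + 182)) = 1/(880 + (1/58)*182*417) = 1/(880 + 37947/29) = 1/(63467/29) = 29/63467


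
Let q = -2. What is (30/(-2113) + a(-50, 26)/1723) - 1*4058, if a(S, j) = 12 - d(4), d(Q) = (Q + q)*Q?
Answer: -14773999780/3640699 ≈ -4058.0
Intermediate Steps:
d(Q) = Q*(-2 + Q) (d(Q) = (Q - 2)*Q = (-2 + Q)*Q = Q*(-2 + Q))
a(S, j) = 4 (a(S, j) = 12 - 4*(-2 + 4) = 12 - 4*2 = 12 - 1*8 = 12 - 8 = 4)
(30/(-2113) + a(-50, 26)/1723) - 1*4058 = (30/(-2113) + 4/1723) - 1*4058 = (30*(-1/2113) + 4*(1/1723)) - 4058 = (-30/2113 + 4/1723) - 4058 = -43238/3640699 - 4058 = -14773999780/3640699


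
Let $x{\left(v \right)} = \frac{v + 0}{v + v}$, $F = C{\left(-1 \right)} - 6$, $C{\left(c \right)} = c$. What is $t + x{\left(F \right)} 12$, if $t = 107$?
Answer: $113$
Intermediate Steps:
$F = -7$ ($F = -1 - 6 = -7$)
$x{\left(v \right)} = \frac{1}{2}$ ($x{\left(v \right)} = \frac{v}{2 v} = v \frac{1}{2 v} = \frac{1}{2}$)
$t + x{\left(F \right)} 12 = 107 + \frac{1}{2} \cdot 12 = 107 + 6 = 113$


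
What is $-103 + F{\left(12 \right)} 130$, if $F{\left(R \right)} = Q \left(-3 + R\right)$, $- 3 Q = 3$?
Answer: $-1273$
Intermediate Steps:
$Q = -1$ ($Q = \left(- \frac{1}{3}\right) 3 = -1$)
$F{\left(R \right)} = 3 - R$ ($F{\left(R \right)} = - (-3 + R) = 3 - R$)
$-103 + F{\left(12 \right)} 130 = -103 + \left(3 - 12\right) 130 = -103 - 1170 = -1273$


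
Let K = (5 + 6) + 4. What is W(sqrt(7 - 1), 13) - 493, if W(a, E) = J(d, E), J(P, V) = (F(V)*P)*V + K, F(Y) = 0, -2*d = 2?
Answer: -478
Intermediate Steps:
d = -1 (d = -1/2*2 = -1)
K = 15 (K = 11 + 4 = 15)
J(P, V) = 15 (J(P, V) = (0*P)*V + 15 = 0*V + 15 = 0 + 15 = 15)
W(a, E) = 15
W(sqrt(7 - 1), 13) - 493 = 15 - 493 = -478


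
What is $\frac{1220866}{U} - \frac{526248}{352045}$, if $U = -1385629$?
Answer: $- \frac{1158984260962}{487803761305} \approx -2.3759$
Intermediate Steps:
$\frac{1220866}{U} - \frac{526248}{352045} = \frac{1220866}{-1385629} - \frac{526248}{352045} = 1220866 \left(- \frac{1}{1385629}\right) - \frac{526248}{352045} = - \frac{1220866}{1385629} - \frac{526248}{352045} = - \frac{1158984260962}{487803761305}$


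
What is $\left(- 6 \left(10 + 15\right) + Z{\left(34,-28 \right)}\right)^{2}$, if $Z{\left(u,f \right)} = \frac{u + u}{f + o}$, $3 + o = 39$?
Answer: $\frac{80089}{4} \approx 20022.0$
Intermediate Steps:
$o = 36$ ($o = -3 + 39 = 36$)
$Z{\left(u,f \right)} = \frac{2 u}{36 + f}$ ($Z{\left(u,f \right)} = \frac{u + u}{f + 36} = \frac{2 u}{36 + f}$)
$\left(- 6 \left(10 + 15\right) + Z{\left(34,-28 \right)}\right)^{2} = \left(- 6 \left(10 + 15\right) + 2 \cdot 34 \frac{1}{36 - 28}\right)^{2} = \left(\left(-6\right) 25 + 2 \cdot 34 \cdot \frac{1}{8}\right)^{2} = \left(-150 + 2 \cdot 34 \cdot \frac{1}{8}\right)^{2} = \left(-150 + \frac{17}{2}\right)^{2} = \left(- \frac{283}{2}\right)^{2} = \frac{80089}{4}$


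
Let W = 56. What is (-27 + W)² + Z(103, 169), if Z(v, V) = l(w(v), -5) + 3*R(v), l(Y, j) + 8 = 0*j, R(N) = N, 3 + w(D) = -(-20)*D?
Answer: 1142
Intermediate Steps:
w(D) = -3 + 20*D (w(D) = -3 - (-20)*D = -3 + 20*D)
l(Y, j) = -8 (l(Y, j) = -8 + 0*j = -8 + 0 = -8)
Z(v, V) = -8 + 3*v
(-27 + W)² + Z(103, 169) = (-27 + 56)² + (-8 + 3*103) = 29² + (-8 + 309) = 841 + 301 = 1142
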